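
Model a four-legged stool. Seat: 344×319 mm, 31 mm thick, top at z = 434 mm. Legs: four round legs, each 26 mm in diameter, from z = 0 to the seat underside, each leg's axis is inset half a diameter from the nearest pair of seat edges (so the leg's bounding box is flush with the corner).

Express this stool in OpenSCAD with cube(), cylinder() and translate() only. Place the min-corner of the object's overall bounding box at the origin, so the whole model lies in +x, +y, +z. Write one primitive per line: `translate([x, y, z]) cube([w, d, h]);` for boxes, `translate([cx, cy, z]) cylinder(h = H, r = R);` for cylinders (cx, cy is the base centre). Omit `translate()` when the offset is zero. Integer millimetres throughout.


translate([0, 0, 403]) cube([344, 319, 31]);
translate([13, 13, 0]) cylinder(h = 403, r = 13);
translate([331, 13, 0]) cylinder(h = 403, r = 13);
translate([13, 306, 0]) cylinder(h = 403, r = 13);
translate([331, 306, 0]) cylinder(h = 403, r = 13);


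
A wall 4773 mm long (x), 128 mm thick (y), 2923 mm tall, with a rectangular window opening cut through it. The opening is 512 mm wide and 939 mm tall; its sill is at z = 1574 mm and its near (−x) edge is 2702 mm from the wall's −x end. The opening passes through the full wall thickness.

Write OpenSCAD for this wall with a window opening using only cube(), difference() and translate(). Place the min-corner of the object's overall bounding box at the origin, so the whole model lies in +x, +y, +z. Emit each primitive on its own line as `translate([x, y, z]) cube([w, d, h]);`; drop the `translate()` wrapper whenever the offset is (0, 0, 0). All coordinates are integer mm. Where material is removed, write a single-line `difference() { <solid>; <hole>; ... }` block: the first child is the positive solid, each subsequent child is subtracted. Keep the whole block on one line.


difference() { cube([4773, 128, 2923]); translate([2702, 0, 1574]) cube([512, 128, 939]); }


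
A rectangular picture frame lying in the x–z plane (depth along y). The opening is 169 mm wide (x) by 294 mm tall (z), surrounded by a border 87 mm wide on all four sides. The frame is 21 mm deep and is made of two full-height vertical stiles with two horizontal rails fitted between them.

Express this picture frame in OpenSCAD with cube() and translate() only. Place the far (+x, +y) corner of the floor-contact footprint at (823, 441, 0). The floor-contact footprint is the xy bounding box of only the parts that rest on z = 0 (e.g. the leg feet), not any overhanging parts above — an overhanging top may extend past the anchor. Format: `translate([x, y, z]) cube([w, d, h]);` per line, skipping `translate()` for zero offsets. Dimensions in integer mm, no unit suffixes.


translate([480, 420, 0]) cube([87, 21, 468]);
translate([736, 420, 0]) cube([87, 21, 468]);
translate([567, 420, 0]) cube([169, 21, 87]);
translate([567, 420, 381]) cube([169, 21, 87]);


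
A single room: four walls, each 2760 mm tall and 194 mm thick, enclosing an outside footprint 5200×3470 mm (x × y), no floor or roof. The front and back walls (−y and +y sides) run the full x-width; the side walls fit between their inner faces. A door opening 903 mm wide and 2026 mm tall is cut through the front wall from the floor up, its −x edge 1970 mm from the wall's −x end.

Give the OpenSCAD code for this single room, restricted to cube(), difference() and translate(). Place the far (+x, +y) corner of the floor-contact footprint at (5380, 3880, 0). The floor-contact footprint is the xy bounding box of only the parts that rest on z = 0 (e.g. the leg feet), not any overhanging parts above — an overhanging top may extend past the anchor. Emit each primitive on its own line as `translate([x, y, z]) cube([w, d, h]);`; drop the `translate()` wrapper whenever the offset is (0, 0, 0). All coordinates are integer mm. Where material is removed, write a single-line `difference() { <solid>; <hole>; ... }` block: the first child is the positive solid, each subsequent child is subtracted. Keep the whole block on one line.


difference() { translate([180, 410, 0]) cube([5200, 194, 2760]); translate([2150, 410, 0]) cube([903, 194, 2026]); }
translate([180, 3686, 0]) cube([5200, 194, 2760]);
translate([180, 604, 0]) cube([194, 3082, 2760]);
translate([5186, 604, 0]) cube([194, 3082, 2760]);


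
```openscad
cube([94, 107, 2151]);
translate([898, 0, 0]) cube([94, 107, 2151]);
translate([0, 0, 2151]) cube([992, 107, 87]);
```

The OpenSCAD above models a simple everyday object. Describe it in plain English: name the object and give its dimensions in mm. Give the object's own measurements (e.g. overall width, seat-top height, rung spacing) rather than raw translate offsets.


A door frame. The clear opening is 804 mm wide and 2151 mm high. Two 94 mm wide jambs, 107 mm deep, stand either side of the opening from the floor to the top of the opening. A 87 mm thick head sits across the top of both jambs, spanning the full outside width of the frame.


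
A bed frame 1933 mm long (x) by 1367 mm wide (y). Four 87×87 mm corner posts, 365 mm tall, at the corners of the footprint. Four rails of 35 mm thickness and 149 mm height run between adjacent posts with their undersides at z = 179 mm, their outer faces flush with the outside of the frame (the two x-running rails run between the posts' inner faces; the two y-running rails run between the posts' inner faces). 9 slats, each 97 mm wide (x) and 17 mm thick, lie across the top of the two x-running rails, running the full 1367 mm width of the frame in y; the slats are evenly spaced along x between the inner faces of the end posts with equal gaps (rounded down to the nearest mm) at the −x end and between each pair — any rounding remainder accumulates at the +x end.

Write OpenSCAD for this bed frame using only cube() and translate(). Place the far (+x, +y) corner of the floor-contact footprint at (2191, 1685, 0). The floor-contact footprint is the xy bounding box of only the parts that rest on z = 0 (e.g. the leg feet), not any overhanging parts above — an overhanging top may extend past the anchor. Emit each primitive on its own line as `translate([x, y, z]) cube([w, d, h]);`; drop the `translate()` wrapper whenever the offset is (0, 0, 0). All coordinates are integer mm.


translate([258, 318, 0]) cube([87, 87, 365]);
translate([258, 1598, 0]) cube([87, 87, 365]);
translate([2104, 318, 0]) cube([87, 87, 365]);
translate([2104, 1598, 0]) cube([87, 87, 365]);
translate([345, 318, 179]) cube([1759, 35, 149]);
translate([345, 1650, 179]) cube([1759, 35, 149]);
translate([258, 405, 179]) cube([35, 1193, 149]);
translate([2156, 405, 179]) cube([35, 1193, 149]);
translate([433, 318, 328]) cube([97, 1367, 17]);
translate([618, 318, 328]) cube([97, 1367, 17]);
translate([803, 318, 328]) cube([97, 1367, 17]);
translate([988, 318, 328]) cube([97, 1367, 17]);
translate([1173, 318, 328]) cube([97, 1367, 17]);
translate([1358, 318, 328]) cube([97, 1367, 17]);
translate([1543, 318, 328]) cube([97, 1367, 17]);
translate([1728, 318, 328]) cube([97, 1367, 17]);
translate([1913, 318, 328]) cube([97, 1367, 17]);


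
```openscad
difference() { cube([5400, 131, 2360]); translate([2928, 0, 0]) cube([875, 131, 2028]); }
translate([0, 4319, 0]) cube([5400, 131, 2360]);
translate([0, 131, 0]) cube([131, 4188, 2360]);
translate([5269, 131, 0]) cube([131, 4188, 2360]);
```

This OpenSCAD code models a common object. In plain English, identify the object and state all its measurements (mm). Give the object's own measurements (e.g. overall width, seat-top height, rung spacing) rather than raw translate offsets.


A single room: four walls, each 2360 mm tall and 131 mm thick, enclosing an outside footprint 5400×4450 mm (x × y), no floor or roof. The front and back walls (−y and +y sides) run the full x-width; the side walls fit between their inner faces. A door opening 875 mm wide and 2028 mm tall is cut through the front wall from the floor up, its −x edge 2928 mm from the wall's −x end.


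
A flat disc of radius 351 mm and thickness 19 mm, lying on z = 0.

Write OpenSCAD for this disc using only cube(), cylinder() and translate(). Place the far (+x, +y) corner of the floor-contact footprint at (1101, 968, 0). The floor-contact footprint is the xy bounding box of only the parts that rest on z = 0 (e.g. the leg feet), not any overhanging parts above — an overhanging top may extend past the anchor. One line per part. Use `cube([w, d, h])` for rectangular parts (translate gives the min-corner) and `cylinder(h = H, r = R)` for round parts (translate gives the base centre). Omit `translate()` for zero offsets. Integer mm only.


translate([750, 617, 0]) cylinder(h = 19, r = 351);


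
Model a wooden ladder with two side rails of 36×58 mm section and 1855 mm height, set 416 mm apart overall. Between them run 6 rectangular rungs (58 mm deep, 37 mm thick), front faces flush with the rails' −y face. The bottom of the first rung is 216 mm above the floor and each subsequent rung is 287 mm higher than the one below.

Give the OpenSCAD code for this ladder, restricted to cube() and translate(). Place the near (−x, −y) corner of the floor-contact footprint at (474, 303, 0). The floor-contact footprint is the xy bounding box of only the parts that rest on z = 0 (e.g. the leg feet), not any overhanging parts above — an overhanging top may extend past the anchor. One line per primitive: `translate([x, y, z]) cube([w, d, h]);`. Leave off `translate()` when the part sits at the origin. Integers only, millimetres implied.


translate([474, 303, 0]) cube([36, 58, 1855]);
translate([854, 303, 0]) cube([36, 58, 1855]);
translate([510, 303, 216]) cube([344, 58, 37]);
translate([510, 303, 503]) cube([344, 58, 37]);
translate([510, 303, 790]) cube([344, 58, 37]);
translate([510, 303, 1077]) cube([344, 58, 37]);
translate([510, 303, 1364]) cube([344, 58, 37]);
translate([510, 303, 1651]) cube([344, 58, 37]);


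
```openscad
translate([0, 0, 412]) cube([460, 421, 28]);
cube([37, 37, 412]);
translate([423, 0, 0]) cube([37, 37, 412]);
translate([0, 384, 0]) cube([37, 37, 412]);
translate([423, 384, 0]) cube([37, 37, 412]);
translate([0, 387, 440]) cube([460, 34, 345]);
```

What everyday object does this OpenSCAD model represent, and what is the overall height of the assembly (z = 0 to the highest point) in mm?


A chair. The overall height is 785 mm.

A slab on four corner posts with a tall panel at the back — a chair. The seat slab sits at z = 412 with thickness 28, and the 345 mm backrest starts at the seat top, so the overall height is 412 + 28 + 345 = 785 mm.


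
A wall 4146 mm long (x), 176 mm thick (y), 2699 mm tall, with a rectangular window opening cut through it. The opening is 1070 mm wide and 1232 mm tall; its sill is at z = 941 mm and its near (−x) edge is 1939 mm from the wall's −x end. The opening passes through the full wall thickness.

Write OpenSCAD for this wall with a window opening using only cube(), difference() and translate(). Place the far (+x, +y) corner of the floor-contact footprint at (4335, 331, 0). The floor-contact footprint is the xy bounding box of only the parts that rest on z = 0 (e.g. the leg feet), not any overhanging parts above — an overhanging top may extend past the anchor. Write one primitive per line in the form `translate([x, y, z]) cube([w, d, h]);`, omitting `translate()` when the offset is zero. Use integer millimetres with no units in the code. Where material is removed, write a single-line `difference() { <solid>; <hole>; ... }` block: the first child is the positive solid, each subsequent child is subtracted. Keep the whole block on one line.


difference() { translate([189, 155, 0]) cube([4146, 176, 2699]); translate([2128, 155, 941]) cube([1070, 176, 1232]); }


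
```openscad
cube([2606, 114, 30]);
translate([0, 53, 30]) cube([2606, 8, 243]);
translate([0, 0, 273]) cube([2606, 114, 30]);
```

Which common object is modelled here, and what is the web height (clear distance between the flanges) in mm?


An I-beam. The web height is 243 mm.

Two wide flanges with a thin centred web — an I-beam. Overall 303 mm minus two 30 mm flanges gives a web of 303 − 2·30 = 243 mm.


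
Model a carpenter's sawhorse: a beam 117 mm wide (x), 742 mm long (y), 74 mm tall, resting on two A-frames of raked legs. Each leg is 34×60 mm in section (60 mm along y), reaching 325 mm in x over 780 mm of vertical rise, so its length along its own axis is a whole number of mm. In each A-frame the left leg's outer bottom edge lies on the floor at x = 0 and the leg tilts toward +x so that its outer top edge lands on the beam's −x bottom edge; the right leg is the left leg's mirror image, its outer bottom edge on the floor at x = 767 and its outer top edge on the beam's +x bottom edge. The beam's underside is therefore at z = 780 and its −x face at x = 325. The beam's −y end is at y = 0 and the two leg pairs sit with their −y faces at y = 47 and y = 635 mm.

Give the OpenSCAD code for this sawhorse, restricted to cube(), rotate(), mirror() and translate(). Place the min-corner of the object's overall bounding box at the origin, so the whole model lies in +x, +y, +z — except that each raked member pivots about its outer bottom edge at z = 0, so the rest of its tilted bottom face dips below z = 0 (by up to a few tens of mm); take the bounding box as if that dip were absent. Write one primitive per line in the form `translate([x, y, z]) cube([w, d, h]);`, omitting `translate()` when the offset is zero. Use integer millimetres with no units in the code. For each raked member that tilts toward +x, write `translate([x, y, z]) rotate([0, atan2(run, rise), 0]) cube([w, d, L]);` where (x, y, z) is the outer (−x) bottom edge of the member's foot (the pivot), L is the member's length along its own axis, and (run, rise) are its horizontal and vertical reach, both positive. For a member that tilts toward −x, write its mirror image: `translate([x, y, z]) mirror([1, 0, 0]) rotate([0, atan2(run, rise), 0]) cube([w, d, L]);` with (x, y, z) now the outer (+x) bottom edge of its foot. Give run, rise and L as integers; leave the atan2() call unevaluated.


// leg length = √(325² + 780²) = 845
// right-leg outer foot x = 2·325 + 117 = 767
// beam min-corner = (325, 0, 780)
translate([325, 0, 780]) cube([117, 742, 74]);
translate([0, 47, 0]) rotate([0, atan2(325, 780), 0]) cube([34, 60, 845]);
translate([767, 47, 0]) mirror([1, 0, 0]) rotate([0, atan2(325, 780), 0]) cube([34, 60, 845]);
translate([0, 635, 0]) rotate([0, atan2(325, 780), 0]) cube([34, 60, 845]);
translate([767, 635, 0]) mirror([1, 0, 0]) rotate([0, atan2(325, 780), 0]) cube([34, 60, 845]);


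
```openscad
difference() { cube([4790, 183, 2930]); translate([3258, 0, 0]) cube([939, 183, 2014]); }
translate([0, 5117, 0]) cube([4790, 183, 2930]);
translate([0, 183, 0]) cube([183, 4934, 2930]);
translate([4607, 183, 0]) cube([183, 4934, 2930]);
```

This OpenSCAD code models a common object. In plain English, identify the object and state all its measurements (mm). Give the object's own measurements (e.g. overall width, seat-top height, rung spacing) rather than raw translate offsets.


A single room: four walls, each 2930 mm tall and 183 mm thick, enclosing an outside footprint 4790×5300 mm (x × y), no floor or roof. The front and back walls (−y and +y sides) run the full x-width; the side walls fit between their inner faces. A door opening 939 mm wide and 2014 mm tall is cut through the front wall from the floor up, its −x edge 3258 mm from the wall's −x end.


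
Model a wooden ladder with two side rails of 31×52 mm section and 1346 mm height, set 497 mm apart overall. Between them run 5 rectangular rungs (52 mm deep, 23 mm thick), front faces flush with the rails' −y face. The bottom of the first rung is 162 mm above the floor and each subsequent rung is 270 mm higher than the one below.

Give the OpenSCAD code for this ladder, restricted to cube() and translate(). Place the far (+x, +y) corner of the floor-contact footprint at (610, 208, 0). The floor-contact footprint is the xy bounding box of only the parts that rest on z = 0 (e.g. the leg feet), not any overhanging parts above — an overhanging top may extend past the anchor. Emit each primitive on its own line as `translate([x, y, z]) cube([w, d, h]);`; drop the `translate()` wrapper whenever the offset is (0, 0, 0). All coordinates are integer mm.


translate([113, 156, 0]) cube([31, 52, 1346]);
translate([579, 156, 0]) cube([31, 52, 1346]);
translate([144, 156, 162]) cube([435, 52, 23]);
translate([144, 156, 432]) cube([435, 52, 23]);
translate([144, 156, 702]) cube([435, 52, 23]);
translate([144, 156, 972]) cube([435, 52, 23]);
translate([144, 156, 1242]) cube([435, 52, 23]);


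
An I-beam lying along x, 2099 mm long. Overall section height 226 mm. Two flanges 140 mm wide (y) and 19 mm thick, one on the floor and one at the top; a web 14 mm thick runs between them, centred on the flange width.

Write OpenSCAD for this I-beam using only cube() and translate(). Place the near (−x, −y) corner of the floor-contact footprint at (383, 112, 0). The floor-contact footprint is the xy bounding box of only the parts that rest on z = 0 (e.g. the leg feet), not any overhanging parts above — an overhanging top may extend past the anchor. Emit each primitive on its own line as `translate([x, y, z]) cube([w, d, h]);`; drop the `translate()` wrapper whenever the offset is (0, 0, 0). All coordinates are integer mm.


translate([383, 112, 0]) cube([2099, 140, 19]);
translate([383, 175, 19]) cube([2099, 14, 188]);
translate([383, 112, 207]) cube([2099, 140, 19]);


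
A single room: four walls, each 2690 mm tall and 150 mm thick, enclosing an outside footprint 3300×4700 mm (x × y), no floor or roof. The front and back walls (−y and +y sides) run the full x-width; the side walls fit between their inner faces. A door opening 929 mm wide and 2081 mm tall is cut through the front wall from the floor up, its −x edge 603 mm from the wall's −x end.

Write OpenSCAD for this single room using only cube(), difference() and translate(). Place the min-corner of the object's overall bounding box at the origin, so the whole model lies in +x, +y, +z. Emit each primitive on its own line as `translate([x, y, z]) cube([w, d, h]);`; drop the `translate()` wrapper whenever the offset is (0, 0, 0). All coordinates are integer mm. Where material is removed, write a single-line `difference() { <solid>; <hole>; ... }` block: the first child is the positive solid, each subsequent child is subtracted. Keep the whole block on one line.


difference() { cube([3300, 150, 2690]); translate([603, 0, 0]) cube([929, 150, 2081]); }
translate([0, 4550, 0]) cube([3300, 150, 2690]);
translate([0, 150, 0]) cube([150, 4400, 2690]);
translate([3150, 150, 0]) cube([150, 4400, 2690]);


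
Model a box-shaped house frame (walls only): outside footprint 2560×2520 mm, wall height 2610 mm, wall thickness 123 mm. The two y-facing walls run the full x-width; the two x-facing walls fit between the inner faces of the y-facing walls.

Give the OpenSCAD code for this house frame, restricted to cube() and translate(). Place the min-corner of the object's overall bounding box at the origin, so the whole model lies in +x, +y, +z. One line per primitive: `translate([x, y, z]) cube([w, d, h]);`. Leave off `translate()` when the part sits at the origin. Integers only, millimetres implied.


cube([2560, 123, 2610]);
translate([0, 2397, 0]) cube([2560, 123, 2610]);
translate([0, 123, 0]) cube([123, 2274, 2610]);
translate([2437, 123, 0]) cube([123, 2274, 2610]);


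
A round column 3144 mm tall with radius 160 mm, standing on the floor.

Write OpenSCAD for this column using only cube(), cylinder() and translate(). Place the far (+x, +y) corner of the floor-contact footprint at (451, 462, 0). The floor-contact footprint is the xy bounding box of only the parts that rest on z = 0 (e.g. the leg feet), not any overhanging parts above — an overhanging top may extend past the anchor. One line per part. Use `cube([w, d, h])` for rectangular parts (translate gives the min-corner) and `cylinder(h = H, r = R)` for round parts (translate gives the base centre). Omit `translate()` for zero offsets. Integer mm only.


translate([291, 302, 0]) cylinder(h = 3144, r = 160);


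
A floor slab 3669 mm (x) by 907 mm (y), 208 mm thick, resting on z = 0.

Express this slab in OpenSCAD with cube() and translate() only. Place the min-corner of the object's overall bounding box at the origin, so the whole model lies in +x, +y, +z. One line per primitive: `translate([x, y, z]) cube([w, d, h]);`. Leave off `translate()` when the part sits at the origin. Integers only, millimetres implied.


cube([3669, 907, 208]);


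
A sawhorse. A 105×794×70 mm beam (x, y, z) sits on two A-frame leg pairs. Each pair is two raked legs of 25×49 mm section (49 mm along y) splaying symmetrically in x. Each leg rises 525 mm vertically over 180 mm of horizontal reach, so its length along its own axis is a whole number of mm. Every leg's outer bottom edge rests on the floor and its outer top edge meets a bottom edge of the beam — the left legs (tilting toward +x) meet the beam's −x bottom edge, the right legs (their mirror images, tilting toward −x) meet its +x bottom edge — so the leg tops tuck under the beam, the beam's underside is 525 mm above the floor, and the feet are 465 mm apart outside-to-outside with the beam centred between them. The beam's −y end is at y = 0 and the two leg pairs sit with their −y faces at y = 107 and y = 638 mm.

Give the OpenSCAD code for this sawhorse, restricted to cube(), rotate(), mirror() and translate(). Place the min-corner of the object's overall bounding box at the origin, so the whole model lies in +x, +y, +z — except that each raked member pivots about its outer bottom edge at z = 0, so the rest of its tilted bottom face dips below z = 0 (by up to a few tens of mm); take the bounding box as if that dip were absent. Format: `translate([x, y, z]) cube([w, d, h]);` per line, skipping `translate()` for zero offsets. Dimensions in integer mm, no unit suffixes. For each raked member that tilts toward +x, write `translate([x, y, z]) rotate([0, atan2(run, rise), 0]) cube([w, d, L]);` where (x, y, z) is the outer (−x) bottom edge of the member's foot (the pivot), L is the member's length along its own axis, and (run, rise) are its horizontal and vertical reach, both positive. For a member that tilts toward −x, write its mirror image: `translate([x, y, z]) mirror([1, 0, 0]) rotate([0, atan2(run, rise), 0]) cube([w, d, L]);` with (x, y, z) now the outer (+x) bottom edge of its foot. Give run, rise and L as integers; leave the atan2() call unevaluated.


translate([180, 0, 525]) cube([105, 794, 70]);
translate([0, 107, 0]) rotate([0, atan2(180, 525), 0]) cube([25, 49, 555]);
translate([465, 107, 0]) mirror([1, 0, 0]) rotate([0, atan2(180, 525), 0]) cube([25, 49, 555]);
translate([0, 638, 0]) rotate([0, atan2(180, 525), 0]) cube([25, 49, 555]);
translate([465, 638, 0]) mirror([1, 0, 0]) rotate([0, atan2(180, 525), 0]) cube([25, 49, 555]);


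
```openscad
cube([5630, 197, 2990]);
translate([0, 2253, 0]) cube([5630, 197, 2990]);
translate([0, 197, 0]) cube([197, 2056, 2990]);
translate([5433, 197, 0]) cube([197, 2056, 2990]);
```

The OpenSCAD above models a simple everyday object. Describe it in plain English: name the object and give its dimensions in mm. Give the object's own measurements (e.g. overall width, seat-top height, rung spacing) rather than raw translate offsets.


The wall frame of a small rectangular building: four walls, each 2990 mm tall and 197 mm thick, enclosing a footprint 5630 mm (x) by 2450 mm (y) outside-to-outside, with no floor or roof. The front and back walls (the −y and +y sides) span the full width; the two side walls fit between them.


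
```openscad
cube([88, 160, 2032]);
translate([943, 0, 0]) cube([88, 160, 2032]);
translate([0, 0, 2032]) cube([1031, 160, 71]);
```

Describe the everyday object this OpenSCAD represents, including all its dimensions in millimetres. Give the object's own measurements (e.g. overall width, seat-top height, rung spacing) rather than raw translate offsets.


A door frame. The clear opening is 855 mm wide and 2032 mm high. Two 88 mm wide jambs, 160 mm deep, stand either side of the opening from the floor to the top of the opening. A 71 mm thick head sits across the top of both jambs, spanning the full outside width of the frame.


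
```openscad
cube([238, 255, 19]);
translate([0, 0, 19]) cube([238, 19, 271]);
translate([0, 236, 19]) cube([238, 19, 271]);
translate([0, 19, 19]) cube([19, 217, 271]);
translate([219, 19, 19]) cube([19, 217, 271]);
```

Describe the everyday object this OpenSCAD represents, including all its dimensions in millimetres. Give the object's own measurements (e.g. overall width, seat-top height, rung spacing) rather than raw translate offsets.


An open-topped rectangular box: outside dimensions 238×255×290 mm, with a uniform wall and base thickness of 19 mm. The base is a full 238×255 slab on the floor; four walls sit on top of the base. The front and back walls (the −y and +y sides) span the full width; the two side walls fit between them.


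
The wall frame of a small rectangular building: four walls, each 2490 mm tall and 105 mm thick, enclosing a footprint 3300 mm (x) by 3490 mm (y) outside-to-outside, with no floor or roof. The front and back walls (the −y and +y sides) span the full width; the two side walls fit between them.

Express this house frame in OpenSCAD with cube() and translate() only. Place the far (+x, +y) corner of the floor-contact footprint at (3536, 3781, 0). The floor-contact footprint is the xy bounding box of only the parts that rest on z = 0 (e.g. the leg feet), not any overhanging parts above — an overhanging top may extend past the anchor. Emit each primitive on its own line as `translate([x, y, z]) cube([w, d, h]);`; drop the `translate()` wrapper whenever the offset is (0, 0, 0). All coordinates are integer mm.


translate([236, 291, 0]) cube([3300, 105, 2490]);
translate([236, 3676, 0]) cube([3300, 105, 2490]);
translate([236, 396, 0]) cube([105, 3280, 2490]);
translate([3431, 396, 0]) cube([105, 3280, 2490]);


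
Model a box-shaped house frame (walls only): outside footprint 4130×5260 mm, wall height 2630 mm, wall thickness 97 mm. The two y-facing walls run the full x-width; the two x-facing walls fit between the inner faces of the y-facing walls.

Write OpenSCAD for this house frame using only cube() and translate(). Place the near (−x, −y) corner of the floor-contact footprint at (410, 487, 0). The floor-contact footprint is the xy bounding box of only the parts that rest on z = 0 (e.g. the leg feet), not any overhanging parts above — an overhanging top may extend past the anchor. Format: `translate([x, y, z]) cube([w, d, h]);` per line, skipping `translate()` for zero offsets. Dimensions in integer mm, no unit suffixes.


translate([410, 487, 0]) cube([4130, 97, 2630]);
translate([410, 5650, 0]) cube([4130, 97, 2630]);
translate([410, 584, 0]) cube([97, 5066, 2630]);
translate([4443, 584, 0]) cube([97, 5066, 2630]);


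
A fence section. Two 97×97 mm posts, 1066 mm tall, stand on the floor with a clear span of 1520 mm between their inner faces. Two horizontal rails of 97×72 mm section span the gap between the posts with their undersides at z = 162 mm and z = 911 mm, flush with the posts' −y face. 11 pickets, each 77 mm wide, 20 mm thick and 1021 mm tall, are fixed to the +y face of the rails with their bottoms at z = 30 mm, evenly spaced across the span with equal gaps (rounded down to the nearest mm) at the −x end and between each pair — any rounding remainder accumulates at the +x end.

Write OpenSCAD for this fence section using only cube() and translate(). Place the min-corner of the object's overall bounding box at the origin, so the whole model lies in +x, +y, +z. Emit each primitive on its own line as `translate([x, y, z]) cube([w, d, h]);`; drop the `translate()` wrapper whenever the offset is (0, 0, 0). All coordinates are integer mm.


cube([97, 97, 1066]);
translate([1617, 0, 0]) cube([97, 97, 1066]);
translate([97, 0, 162]) cube([1520, 97, 72]);
translate([97, 0, 911]) cube([1520, 97, 72]);
translate([153, 97, 30]) cube([77, 20, 1021]);
translate([286, 97, 30]) cube([77, 20, 1021]);
translate([419, 97, 30]) cube([77, 20, 1021]);
translate([552, 97, 30]) cube([77, 20, 1021]);
translate([685, 97, 30]) cube([77, 20, 1021]);
translate([818, 97, 30]) cube([77, 20, 1021]);
translate([951, 97, 30]) cube([77, 20, 1021]);
translate([1084, 97, 30]) cube([77, 20, 1021]);
translate([1217, 97, 30]) cube([77, 20, 1021]);
translate([1350, 97, 30]) cube([77, 20, 1021]);
translate([1483, 97, 30]) cube([77, 20, 1021]);


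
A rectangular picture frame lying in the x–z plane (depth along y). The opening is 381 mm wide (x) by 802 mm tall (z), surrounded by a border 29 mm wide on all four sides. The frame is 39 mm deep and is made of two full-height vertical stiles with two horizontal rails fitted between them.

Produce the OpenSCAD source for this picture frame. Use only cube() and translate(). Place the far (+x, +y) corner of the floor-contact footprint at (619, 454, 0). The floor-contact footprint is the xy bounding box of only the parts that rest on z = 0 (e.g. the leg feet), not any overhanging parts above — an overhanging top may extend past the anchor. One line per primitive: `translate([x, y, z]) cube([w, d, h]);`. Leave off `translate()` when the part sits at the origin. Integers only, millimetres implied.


translate([180, 415, 0]) cube([29, 39, 860]);
translate([590, 415, 0]) cube([29, 39, 860]);
translate([209, 415, 0]) cube([381, 39, 29]);
translate([209, 415, 831]) cube([381, 39, 29]);


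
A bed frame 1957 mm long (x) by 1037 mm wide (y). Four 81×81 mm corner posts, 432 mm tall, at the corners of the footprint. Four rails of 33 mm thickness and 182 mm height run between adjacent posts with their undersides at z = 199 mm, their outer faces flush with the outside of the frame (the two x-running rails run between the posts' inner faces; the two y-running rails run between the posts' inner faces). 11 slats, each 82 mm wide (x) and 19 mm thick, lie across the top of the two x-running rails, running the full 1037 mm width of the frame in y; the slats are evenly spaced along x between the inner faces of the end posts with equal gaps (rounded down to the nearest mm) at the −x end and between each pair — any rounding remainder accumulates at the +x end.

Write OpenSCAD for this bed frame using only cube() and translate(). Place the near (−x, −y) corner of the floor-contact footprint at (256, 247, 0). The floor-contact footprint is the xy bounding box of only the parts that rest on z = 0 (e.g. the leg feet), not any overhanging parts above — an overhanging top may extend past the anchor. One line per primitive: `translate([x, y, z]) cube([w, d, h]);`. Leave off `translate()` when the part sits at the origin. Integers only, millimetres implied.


translate([256, 247, 0]) cube([81, 81, 432]);
translate([256, 1203, 0]) cube([81, 81, 432]);
translate([2132, 247, 0]) cube([81, 81, 432]);
translate([2132, 1203, 0]) cube([81, 81, 432]);
translate([337, 247, 199]) cube([1795, 33, 182]);
translate([337, 1251, 199]) cube([1795, 33, 182]);
translate([256, 328, 199]) cube([33, 875, 182]);
translate([2180, 328, 199]) cube([33, 875, 182]);
translate([411, 247, 381]) cube([82, 1037, 19]);
translate([567, 247, 381]) cube([82, 1037, 19]);
translate([723, 247, 381]) cube([82, 1037, 19]);
translate([879, 247, 381]) cube([82, 1037, 19]);
translate([1035, 247, 381]) cube([82, 1037, 19]);
translate([1191, 247, 381]) cube([82, 1037, 19]);
translate([1347, 247, 381]) cube([82, 1037, 19]);
translate([1503, 247, 381]) cube([82, 1037, 19]);
translate([1659, 247, 381]) cube([82, 1037, 19]);
translate([1815, 247, 381]) cube([82, 1037, 19]);
translate([1971, 247, 381]) cube([82, 1037, 19]);


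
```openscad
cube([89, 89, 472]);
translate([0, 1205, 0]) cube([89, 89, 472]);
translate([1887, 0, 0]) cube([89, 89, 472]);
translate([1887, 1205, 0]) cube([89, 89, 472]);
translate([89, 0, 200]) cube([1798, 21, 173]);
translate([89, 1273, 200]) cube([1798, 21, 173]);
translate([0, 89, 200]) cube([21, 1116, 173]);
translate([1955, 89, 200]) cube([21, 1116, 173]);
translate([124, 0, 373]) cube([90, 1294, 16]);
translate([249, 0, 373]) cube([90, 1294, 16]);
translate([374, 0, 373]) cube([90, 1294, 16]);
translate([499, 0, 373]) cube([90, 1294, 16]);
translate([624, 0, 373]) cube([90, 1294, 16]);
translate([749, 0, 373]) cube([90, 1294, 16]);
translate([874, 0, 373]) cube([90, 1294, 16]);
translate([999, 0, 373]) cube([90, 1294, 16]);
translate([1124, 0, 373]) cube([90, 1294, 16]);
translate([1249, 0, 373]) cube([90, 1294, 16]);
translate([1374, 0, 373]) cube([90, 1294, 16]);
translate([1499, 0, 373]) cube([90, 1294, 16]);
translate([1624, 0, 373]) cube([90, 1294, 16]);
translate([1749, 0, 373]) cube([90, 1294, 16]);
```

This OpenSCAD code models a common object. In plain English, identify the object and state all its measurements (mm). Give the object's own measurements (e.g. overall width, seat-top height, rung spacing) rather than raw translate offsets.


A bed frame 1976 mm long (x) by 1294 mm wide (y). Four 89×89 mm corner posts, 472 mm tall, at the corners of the footprint. Four rails of 21 mm thickness and 173 mm height run between adjacent posts with their undersides at z = 200 mm, their outer faces flush with the outside of the frame (the two x-running rails run between the posts' inner faces; the two y-running rails run between the posts' inner faces). 14 slats, each 90 mm wide (x) and 16 mm thick, lie across the top of the two x-running rails, running the full 1294 mm width of the frame in y; along x they sit between the end posts with a 35 mm gap after the −x posts and between neighbouring slats, leaving 48 mm before the +x posts.


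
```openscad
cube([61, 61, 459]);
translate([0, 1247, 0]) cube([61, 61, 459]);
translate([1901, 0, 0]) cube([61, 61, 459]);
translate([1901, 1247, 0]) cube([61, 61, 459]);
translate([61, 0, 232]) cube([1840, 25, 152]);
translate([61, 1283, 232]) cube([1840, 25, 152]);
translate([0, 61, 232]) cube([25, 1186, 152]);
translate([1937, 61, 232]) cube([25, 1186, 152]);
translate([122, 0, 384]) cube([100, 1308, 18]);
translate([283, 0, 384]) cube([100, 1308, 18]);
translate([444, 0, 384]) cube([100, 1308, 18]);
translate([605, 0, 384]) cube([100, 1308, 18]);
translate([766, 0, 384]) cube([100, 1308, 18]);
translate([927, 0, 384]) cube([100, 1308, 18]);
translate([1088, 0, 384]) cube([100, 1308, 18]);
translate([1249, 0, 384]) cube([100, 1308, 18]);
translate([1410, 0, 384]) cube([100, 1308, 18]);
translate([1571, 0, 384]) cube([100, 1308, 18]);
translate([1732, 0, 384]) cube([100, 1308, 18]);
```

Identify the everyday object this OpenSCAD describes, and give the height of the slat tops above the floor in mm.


A bed frame. The slat-top height is 402 mm.

Four posts, four rails, and a row of slats — a bed frame. Slats sit on the rails at z = 232 + 152 = 384; with slat thickness 18, the top is 402 mm.


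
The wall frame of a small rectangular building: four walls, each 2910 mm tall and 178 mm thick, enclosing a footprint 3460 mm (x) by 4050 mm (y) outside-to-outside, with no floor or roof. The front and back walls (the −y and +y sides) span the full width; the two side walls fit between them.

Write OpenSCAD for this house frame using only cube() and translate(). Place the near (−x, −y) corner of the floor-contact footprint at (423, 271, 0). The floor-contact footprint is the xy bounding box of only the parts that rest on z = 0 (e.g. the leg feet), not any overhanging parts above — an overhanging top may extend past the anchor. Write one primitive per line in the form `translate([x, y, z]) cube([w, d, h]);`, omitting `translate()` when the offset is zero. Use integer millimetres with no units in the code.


translate([423, 271, 0]) cube([3460, 178, 2910]);
translate([423, 4143, 0]) cube([3460, 178, 2910]);
translate([423, 449, 0]) cube([178, 3694, 2910]);
translate([3705, 449, 0]) cube([178, 3694, 2910]);


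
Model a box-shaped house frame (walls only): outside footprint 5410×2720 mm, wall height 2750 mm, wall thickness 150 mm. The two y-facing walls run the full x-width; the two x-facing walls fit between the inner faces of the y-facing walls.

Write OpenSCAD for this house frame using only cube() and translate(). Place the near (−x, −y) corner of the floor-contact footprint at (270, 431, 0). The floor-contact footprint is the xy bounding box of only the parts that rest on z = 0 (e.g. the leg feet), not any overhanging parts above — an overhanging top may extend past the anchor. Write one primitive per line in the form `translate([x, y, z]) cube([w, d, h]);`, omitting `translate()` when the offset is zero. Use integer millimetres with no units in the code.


translate([270, 431, 0]) cube([5410, 150, 2750]);
translate([270, 3001, 0]) cube([5410, 150, 2750]);
translate([270, 581, 0]) cube([150, 2420, 2750]);
translate([5530, 581, 0]) cube([150, 2420, 2750]);


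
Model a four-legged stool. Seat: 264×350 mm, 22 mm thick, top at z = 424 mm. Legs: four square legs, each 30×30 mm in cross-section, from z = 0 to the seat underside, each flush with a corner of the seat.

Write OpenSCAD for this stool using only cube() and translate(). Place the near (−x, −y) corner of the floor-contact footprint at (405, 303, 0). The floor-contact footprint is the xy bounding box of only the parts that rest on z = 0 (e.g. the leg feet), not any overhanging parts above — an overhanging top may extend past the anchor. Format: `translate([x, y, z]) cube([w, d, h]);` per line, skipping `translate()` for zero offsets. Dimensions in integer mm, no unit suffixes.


translate([405, 303, 402]) cube([264, 350, 22]);
translate([405, 303, 0]) cube([30, 30, 402]);
translate([639, 303, 0]) cube([30, 30, 402]);
translate([405, 623, 0]) cube([30, 30, 402]);
translate([639, 623, 0]) cube([30, 30, 402]);


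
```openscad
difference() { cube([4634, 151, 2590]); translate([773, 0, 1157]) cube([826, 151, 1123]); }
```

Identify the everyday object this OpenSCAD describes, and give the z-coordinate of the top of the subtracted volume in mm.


A wall with a window opening. The window head height is 2280 mm.

A wall with a rectangular opening subtracted — a window. Sill at z = 1157, opening 1123 mm tall, so the head is at 1157 + 1123 = 2280 mm.


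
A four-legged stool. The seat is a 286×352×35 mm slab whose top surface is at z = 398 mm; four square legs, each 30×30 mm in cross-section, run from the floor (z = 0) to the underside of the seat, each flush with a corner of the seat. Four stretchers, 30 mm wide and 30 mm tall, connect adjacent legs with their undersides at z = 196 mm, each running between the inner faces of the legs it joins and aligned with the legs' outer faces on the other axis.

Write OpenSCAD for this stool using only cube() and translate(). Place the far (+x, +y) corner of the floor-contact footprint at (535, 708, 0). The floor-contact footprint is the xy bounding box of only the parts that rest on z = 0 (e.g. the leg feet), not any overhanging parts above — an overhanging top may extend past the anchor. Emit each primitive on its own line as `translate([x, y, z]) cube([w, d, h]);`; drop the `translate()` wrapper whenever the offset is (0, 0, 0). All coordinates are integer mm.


translate([249, 356, 363]) cube([286, 352, 35]);
translate([249, 356, 0]) cube([30, 30, 363]);
translate([505, 356, 0]) cube([30, 30, 363]);
translate([249, 678, 0]) cube([30, 30, 363]);
translate([505, 678, 0]) cube([30, 30, 363]);
translate([279, 356, 196]) cube([226, 30, 30]);
translate([279, 678, 196]) cube([226, 30, 30]);
translate([249, 386, 196]) cube([30, 292, 30]);
translate([505, 386, 196]) cube([30, 292, 30]);


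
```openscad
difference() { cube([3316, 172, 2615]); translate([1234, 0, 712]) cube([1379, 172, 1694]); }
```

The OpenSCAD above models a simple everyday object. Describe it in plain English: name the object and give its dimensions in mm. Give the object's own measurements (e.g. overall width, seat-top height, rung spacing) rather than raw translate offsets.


A wall 3316 mm long (x), 172 mm thick (y), 2615 mm tall, with a rectangular window opening cut through it. The opening is 1379 mm wide and 1694 mm tall; its sill is at z = 712 mm and its near (−x) edge is 1234 mm from the wall's −x end. The opening passes through the full wall thickness.
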